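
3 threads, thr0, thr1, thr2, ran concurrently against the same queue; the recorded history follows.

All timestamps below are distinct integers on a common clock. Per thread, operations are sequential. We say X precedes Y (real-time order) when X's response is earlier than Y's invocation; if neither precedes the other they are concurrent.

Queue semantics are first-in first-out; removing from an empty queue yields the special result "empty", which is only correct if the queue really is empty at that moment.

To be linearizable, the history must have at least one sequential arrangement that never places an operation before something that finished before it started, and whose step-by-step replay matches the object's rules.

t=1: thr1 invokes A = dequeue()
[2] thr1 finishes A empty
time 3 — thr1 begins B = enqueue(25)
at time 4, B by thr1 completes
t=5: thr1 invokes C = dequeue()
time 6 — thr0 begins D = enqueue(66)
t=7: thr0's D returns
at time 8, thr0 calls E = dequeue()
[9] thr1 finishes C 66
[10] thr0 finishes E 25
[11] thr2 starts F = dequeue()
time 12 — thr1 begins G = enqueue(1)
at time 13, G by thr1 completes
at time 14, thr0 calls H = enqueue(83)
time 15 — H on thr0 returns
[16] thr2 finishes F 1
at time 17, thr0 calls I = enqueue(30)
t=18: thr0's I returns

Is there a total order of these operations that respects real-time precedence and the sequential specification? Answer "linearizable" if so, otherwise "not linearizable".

one valid linearization: A, B, D, E, C, G, F, H, I
after step 1 (A dequeue() → empty): queue <>
after step 2 (B enqueue(25)): queue <25>
after step 3 (D enqueue(66)): queue <25,66>
after step 4 (E dequeue() → 25): queue <66>
after step 5 (C dequeue() → 66): queue <>
after step 6 (G enqueue(1)): queue <1>
after step 7 (F dequeue() → 1): queue <>
after step 8 (H enqueue(83)): queue <83>
after step 9 (I enqueue(30)): queue <83,30>

linearizable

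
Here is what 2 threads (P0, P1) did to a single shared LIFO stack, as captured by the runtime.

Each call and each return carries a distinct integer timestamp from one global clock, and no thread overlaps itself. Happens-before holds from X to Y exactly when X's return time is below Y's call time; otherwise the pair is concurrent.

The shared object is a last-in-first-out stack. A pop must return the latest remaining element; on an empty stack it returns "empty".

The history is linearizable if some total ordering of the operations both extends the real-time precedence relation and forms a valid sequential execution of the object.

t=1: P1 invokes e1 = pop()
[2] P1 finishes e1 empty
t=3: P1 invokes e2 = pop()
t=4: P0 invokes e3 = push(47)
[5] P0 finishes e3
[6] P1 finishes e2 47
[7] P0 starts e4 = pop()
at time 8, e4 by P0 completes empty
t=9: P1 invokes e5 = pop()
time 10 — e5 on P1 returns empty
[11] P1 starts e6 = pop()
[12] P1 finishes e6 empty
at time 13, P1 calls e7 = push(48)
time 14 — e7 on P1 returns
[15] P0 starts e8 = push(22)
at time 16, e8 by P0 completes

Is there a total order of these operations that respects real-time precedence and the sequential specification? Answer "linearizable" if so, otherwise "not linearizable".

witness order: e1, e3, e2, e4, e5, e6, e7, e8
step 1: e1 pop() → empty — stack <>
step 2: e3 push(47) — stack <47>
step 3: e2 pop() → 47 — stack <>
step 4: e4 pop() → empty — stack <>
step 5: e5 pop() → empty — stack <>
step 6: e6 pop() → empty — stack <>
step 7: e7 push(48) — stack <48>
step 8: e8 push(22) — stack <48,22>

linearizable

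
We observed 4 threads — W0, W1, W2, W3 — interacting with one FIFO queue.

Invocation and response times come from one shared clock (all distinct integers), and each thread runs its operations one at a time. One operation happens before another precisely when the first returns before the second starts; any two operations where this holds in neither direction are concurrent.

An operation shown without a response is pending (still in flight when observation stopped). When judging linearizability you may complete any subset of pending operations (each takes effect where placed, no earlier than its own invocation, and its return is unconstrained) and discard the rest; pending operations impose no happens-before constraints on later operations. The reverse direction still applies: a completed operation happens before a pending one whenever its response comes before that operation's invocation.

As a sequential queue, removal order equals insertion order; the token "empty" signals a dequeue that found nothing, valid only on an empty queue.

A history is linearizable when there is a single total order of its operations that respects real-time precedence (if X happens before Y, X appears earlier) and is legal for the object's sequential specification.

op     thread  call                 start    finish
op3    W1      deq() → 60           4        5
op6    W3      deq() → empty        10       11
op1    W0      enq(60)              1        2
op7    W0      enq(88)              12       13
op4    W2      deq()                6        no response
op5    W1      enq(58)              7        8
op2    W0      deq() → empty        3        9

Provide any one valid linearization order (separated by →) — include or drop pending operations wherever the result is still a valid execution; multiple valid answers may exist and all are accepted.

op1 → op3 → op2 → op5 → op4 → op6 → op7

after step 1 (op1 enq(60)): queue <60>
after step 2 (op3 deq() → 60): queue <>
after step 3 (op2 deq() → empty): queue <>
after step 4 (op5 enq(58)): queue <58>
after step 5 (op4 deq() (pending, included)): queue <>
after step 6 (op6 deq() → empty): queue <>
after step 7 (op7 enq(88)): queue <88>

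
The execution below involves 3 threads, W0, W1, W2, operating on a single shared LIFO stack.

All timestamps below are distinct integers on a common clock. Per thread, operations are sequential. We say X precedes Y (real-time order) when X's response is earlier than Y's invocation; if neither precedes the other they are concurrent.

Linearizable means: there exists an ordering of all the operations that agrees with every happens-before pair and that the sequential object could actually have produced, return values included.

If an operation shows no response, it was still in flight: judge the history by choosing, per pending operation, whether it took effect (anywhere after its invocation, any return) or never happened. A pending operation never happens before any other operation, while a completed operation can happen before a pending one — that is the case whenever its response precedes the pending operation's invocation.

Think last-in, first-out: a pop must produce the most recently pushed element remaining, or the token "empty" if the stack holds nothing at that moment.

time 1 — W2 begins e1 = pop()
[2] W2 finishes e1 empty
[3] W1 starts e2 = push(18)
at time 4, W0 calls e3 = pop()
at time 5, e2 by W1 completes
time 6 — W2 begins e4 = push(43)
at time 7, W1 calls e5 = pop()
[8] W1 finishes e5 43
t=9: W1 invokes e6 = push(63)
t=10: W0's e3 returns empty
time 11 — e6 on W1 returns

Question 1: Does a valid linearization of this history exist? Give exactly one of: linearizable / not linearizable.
one valid linearization: e1, e3, e2, e4, e5, e6
1. e1 pop() → empty, leaving stack <>
2. e3 pop() → empty, leaving stack <>
3. e2 push(18), leaving stack <18>
4. e4 push(43) (pending, included), leaving stack <18,43>
5. e5 pop() → 43, leaving stack <18>
6. e6 push(63), leaving stack <18,63>

linearizable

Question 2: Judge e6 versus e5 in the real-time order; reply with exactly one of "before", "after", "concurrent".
Answer: after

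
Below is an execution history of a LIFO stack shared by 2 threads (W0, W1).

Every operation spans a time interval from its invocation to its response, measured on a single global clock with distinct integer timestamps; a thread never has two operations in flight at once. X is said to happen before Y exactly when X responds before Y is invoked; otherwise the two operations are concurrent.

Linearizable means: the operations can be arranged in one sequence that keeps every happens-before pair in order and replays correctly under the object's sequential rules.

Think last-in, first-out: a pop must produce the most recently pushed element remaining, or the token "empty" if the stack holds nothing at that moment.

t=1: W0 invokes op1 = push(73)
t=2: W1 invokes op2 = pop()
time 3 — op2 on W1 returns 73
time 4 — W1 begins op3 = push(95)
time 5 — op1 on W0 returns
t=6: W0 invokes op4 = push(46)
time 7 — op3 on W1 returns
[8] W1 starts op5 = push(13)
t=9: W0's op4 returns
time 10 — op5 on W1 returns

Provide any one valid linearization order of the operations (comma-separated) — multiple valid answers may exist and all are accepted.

step 1: op1 push(73) — stack <73>
step 2: op2 pop() → 73 — stack <>
step 3: op3 push(95) — stack <95>
step 4: op4 push(46) — stack <95,46>
step 5: op5 push(13) — stack <95,46,13>

op1, op2, op3, op4, op5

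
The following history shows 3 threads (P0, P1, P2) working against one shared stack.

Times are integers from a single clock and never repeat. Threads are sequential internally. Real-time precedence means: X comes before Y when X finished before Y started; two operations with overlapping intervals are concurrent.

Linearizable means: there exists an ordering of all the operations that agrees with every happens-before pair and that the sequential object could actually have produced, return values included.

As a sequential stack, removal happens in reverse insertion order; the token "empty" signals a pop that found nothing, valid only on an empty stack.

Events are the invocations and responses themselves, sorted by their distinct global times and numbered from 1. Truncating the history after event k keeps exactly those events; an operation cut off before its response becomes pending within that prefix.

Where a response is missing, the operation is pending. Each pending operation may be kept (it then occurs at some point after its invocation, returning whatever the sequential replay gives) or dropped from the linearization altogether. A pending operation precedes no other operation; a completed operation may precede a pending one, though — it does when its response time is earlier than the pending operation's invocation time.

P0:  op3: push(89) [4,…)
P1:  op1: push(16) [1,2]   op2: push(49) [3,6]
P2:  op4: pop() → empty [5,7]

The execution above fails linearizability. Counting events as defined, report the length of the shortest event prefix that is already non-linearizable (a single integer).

7

events 1..6 are linearizable, e.g. via op1, op2:
step 1: op1 push(16) — stack <16>
step 2: op2 push(49) — stack <16,49>
event 7 — op4's response, time 7 — after it, nothing linearizes
no escape via the 1 pending operation (op3): every completion choice fails
sample order op1, op2, op4 (pending dropped) stalls at step 3 — op4 pop() → empty has no legal effect
sample order op1, op4, op2 (pending dropped) stalls at step 2 — op4 pop() → empty has no legal effect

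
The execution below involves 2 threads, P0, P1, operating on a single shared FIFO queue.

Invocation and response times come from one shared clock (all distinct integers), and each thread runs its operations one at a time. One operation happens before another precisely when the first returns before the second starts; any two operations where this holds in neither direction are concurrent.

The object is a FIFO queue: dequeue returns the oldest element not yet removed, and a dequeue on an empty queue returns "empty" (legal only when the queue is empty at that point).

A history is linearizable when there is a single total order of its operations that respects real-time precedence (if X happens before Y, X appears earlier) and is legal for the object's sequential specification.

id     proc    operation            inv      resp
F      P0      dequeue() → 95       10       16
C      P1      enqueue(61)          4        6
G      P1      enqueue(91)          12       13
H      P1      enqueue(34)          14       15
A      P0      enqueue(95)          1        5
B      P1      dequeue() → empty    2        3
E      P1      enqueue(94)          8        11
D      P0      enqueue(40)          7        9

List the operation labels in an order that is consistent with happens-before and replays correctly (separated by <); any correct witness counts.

after step 1 (B dequeue() → empty): queue <>
after step 2 (A enqueue(95)): queue <95>
after step 3 (C enqueue(61)): queue <95,61>
after step 4 (D enqueue(40)): queue <95,61,40>
after step 5 (E enqueue(94)): queue <95,61,40,94>
after step 6 (F dequeue() → 95): queue <61,40,94>
after step 7 (G enqueue(91)): queue <61,40,94,91>
after step 8 (H enqueue(34)): queue <61,40,94,91,34>

B < A < C < D < E < F < G < H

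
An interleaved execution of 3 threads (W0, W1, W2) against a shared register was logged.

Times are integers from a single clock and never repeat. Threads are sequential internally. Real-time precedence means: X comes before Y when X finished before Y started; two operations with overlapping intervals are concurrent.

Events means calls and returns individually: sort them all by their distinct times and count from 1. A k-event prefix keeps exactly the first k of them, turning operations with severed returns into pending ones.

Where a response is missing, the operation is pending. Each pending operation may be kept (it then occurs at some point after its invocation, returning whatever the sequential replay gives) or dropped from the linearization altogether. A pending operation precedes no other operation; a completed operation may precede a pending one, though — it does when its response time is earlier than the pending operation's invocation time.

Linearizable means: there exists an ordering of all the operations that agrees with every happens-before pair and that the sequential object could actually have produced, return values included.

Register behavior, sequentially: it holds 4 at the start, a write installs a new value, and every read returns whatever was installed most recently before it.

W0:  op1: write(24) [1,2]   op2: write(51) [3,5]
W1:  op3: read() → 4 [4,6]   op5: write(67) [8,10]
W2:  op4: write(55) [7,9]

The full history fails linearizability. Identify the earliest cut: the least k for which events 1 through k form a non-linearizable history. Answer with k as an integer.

6

events 1..5 are linearizable; a witness order is op1, op2:
after step 1 (op1 write(24)): value 24
after step 2 (op2 write(51)): value 51
once event 6 joins (op3's response, time 6), exhaustive search finds no witness
for example op1, op2, op3 fails at step 3: op3 read() → 4 is not legal there
for example op1, op3, op2 fails at step 2: op3 read() → 4 is not legal there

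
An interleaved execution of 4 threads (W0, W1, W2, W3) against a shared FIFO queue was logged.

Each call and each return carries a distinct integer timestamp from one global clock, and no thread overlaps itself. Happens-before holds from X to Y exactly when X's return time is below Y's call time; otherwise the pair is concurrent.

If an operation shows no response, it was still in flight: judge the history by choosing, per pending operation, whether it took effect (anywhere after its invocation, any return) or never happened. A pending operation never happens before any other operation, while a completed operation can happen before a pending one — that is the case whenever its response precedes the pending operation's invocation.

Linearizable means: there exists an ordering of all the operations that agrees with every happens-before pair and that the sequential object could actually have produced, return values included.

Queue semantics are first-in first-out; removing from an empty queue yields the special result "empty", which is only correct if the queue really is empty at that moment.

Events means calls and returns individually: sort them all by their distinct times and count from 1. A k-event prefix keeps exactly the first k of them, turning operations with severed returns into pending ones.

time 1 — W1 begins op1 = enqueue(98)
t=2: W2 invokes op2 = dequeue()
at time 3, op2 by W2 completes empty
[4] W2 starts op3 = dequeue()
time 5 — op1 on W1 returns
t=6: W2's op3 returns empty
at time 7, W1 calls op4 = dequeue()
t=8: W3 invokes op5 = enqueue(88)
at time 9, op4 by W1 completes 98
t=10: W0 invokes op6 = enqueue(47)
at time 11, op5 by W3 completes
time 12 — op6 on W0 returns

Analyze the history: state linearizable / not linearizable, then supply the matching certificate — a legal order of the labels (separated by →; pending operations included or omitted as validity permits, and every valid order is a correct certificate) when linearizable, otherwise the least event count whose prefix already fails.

linearizable — witness: op2 → op3 → op1 → op4 → op5 → op6

1. op2 dequeue() → empty, leaving queue <>
2. op3 dequeue() → empty, leaving queue <>
3. op1 enqueue(98), leaving queue <98>
4. op4 dequeue() → 98, leaving queue <>
5. op5 enqueue(88), leaving queue <88>
6. op6 enqueue(47), leaving queue <88,47>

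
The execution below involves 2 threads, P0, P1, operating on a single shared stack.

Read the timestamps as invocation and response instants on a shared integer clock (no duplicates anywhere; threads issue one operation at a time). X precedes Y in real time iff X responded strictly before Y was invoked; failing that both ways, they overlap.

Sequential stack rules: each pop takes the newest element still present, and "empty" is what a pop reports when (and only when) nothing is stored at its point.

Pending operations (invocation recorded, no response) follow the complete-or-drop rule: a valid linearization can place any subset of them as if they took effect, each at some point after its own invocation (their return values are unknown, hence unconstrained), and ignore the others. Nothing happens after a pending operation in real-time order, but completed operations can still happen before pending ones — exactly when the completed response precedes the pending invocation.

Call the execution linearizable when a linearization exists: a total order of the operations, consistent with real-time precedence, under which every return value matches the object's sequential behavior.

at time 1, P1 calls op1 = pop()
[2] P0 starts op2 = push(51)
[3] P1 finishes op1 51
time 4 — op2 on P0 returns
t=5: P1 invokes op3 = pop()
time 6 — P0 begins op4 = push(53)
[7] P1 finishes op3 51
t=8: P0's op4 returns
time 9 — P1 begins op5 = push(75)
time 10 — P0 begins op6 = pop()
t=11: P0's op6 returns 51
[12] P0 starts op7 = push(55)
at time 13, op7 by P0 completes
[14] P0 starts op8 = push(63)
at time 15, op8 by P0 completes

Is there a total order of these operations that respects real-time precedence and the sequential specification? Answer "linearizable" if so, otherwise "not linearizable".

not linearizable

cut after 6 events: linearizable; cut after 7 events (op3 responds, time 7): not linearizable
no legal order exists: 2 real-time-consistent candidates over 3 completed stack operations, all rejected
including or dropping the 1 pending operation (op4) in any combination fails
for example op1, op2, op3 (pending dropped) fails at step 1: op1 pop() → 51 is not legal there
for example op2, op1, op3 (pending dropped) fails at step 3: op3 pop() → 51 is not legal there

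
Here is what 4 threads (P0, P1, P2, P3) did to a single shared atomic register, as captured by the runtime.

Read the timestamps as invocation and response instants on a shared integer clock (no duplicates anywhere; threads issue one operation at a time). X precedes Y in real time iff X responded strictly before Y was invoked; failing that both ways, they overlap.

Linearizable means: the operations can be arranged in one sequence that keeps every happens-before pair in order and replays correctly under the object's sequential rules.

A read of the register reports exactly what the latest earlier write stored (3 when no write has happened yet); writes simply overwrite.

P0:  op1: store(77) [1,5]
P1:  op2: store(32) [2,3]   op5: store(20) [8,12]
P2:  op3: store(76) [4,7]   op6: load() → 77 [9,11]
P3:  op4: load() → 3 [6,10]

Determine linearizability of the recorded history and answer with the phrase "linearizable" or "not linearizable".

not linearizable

through event 9 a valid linearization exists; event 10 (op4 responding at time 10) ends that
checked exhaustively: 5 real-time-consistent orders of 4 completed operations, zero legal atomic register replays
including or dropping the 2 pending operations (op5, op6) in any combination fails
one such order, op1, op2, op3, op4 (pending dropped), breaks at step 4 where op4 load() → 3 is illegal
one such order, op1, op2, op4, op3 (pending dropped), breaks at step 3 where op4 load() → 3 is illegal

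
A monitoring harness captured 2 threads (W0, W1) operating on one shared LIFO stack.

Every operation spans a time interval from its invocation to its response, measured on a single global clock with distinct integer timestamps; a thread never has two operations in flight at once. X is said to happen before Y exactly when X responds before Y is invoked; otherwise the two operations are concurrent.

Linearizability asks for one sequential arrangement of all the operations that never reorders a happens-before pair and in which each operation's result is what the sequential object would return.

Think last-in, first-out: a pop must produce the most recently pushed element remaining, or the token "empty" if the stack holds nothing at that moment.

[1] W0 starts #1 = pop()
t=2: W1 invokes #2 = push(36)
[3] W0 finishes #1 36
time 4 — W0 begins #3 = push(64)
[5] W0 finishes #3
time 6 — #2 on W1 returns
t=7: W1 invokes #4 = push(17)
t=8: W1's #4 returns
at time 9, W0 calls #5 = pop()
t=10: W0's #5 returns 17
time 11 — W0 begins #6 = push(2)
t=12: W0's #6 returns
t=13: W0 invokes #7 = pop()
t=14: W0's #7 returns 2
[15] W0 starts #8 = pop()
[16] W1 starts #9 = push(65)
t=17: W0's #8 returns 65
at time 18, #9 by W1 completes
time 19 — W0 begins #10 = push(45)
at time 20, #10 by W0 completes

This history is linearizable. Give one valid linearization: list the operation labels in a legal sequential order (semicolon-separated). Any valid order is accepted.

after step 1 (#2 push(36)): stack <36>
after step 2 (#1 pop() → 36): stack <>
after step 3 (#3 push(64)): stack <64>
after step 4 (#4 push(17)): stack <64,17>
after step 5 (#5 pop() → 17): stack <64>
after step 6 (#6 push(2)): stack <64,2>
after step 7 (#7 pop() → 2): stack <64>
after step 8 (#9 push(65)): stack <64,65>
after step 9 (#8 pop() → 65): stack <64>
after step 10 (#10 push(45)): stack <64,45>

#2; #1; #3; #4; #5; #6; #7; #9; #8; #10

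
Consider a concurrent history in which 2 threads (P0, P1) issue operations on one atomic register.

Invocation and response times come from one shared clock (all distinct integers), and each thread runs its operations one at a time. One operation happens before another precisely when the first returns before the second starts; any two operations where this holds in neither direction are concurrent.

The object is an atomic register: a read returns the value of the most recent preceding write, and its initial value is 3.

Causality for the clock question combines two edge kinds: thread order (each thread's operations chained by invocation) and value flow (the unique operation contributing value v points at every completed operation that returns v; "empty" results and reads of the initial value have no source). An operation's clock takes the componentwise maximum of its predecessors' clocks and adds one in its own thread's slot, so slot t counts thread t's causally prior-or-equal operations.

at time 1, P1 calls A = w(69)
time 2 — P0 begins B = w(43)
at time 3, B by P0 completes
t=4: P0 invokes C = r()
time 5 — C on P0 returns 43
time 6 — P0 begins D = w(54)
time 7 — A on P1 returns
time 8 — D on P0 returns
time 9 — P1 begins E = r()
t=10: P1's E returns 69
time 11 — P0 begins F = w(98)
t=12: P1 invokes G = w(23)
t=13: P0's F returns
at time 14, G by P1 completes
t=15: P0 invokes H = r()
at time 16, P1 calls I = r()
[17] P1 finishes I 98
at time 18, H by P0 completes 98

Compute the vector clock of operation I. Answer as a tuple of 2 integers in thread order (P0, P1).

invoked at 1, A has no predecessors; its own P1 bump gives (0, 1)
invoked at 2, B has no predecessors; its own P0 bump gives (1, 0)
E (invocation 9): componentwise max over VC(A)=(0, 1), +1 at P1, giving (0, 2)
C (invocation 4): componentwise max over VC(B)=(1, 0), +1 at P0, giving (2, 0)
G (invocation 12): componentwise max over VC(E)=(0, 2), +1 at P1, giving (0, 3)
D (invocation 6): componentwise max over VC(C)=(2, 0), +1 at P0, giving (3, 0)
F (invocation 11): componentwise max over VC(D)=(3, 0), +1 at P0, giving (4, 0)
H (invocation 15): componentwise max over VC(F)=(4, 0), +1 at P0, giving (5, 0)
I (invocation 16): componentwise max over VC(F)=(4, 0), VC(G)=(0, 3), +1 at P1, giving (4, 4)
target: VC(I) = (4, 4)

(4, 4)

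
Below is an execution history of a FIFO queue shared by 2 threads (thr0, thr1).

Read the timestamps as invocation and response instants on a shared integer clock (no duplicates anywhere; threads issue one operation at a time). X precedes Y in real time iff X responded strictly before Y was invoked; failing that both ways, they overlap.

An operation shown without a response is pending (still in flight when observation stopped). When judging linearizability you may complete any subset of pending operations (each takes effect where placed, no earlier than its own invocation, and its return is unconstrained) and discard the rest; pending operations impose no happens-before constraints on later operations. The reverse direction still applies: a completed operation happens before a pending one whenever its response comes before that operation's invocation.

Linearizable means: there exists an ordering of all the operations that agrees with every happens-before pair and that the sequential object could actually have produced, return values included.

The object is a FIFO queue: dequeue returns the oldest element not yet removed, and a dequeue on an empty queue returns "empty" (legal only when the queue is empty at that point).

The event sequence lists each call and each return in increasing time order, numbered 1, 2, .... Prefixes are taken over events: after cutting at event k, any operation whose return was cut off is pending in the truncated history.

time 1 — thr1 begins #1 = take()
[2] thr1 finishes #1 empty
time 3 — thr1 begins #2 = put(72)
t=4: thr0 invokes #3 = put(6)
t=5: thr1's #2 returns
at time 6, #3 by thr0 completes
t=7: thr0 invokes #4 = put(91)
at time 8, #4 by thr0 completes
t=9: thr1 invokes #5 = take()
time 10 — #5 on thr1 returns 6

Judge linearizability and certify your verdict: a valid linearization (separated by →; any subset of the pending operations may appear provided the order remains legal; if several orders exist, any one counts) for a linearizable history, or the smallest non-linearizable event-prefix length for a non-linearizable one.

step 1: #1 take() → empty — queue <>
step 2: #3 put(6) — queue <6>
step 3: #2 put(72) — queue <6,72>
step 4: #4 put(91) — queue <6,72,91>
step 5: #5 take() → 6 — queue <72,91>

linearizable — witness: #1 → #3 → #2 → #4 → #5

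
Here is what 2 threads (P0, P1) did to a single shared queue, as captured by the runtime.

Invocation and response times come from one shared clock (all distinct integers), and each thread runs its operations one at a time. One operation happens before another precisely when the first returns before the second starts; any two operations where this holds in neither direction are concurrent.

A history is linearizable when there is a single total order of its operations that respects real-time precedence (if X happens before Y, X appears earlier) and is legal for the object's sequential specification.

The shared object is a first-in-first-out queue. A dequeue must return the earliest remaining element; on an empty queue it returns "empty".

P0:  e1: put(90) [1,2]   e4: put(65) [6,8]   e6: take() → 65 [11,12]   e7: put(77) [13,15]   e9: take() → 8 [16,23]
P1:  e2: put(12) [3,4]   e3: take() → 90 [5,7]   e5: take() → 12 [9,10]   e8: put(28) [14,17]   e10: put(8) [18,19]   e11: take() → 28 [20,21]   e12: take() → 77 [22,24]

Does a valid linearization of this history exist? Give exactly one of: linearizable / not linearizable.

one valid linearization: e1, e2, e3, e4, e5, e6, e8, e7, e10, e11, e12, e9
1. e1 put(90), leaving queue <90>
2. e2 put(12), leaving queue <90,12>
3. e3 take() → 90, leaving queue <12>
4. e4 put(65), leaving queue <12,65>
5. e5 take() → 12, leaving queue <65>
6. e6 take() → 65, leaving queue <>
7. e8 put(28), leaving queue <28>
8. e7 put(77), leaving queue <28,77>
9. e10 put(8), leaving queue <28,77,8>
10. e11 take() → 28, leaving queue <77,8>
11. e12 take() → 77, leaving queue <8>
12. e9 take() → 8, leaving queue <>

linearizable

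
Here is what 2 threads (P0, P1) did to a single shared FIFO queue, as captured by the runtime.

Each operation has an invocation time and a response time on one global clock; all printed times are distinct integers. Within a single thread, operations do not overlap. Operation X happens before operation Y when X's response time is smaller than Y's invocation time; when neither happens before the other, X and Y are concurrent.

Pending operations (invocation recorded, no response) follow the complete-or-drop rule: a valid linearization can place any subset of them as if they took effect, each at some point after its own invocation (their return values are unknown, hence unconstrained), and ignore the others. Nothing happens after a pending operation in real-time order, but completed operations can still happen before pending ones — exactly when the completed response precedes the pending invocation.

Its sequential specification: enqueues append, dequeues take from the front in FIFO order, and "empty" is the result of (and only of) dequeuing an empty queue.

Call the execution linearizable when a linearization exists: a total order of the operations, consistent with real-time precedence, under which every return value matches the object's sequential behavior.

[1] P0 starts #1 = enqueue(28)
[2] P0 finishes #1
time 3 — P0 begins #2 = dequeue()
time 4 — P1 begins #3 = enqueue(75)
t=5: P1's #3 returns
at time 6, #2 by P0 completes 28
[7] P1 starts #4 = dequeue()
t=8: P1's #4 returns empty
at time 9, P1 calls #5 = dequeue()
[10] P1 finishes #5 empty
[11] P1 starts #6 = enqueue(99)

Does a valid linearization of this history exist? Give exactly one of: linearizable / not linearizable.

prefix check: 1..7 passes, 1..8 fails once #4's time-8 response joins
4 completed operations, 2 real-time-consistent orders — every FIFO queue replay fails
e.g. #1, #2, #3, #4: illegal at step 4, since #4 dequeue() → empty cannot apply there
e.g. #1, #3, #2, #4: illegal at step 4, since #4 dequeue() → empty cannot apply there

not linearizable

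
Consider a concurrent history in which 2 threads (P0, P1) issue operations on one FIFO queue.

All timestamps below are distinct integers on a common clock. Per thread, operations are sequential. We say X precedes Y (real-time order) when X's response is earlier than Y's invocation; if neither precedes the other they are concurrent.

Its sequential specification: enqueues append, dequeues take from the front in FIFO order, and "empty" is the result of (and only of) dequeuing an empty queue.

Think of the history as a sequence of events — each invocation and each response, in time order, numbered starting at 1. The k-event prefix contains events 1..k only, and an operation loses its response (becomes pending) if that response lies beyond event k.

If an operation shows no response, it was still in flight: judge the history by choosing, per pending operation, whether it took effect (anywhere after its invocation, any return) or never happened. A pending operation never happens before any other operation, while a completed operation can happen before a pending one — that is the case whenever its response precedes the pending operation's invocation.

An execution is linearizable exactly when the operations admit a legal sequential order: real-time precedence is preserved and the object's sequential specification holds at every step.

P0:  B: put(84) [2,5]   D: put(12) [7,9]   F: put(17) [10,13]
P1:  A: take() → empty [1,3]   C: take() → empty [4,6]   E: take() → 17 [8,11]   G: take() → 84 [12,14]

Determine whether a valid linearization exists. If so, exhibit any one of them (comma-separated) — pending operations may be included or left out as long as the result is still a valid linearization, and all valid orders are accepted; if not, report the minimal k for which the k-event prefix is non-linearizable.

not linearizable — minimal violating prefix: 11 events

events 1..10 are fine; event 11 — the response of E at time 11 — makes the prefix non-linearizable
checked exhaustively: 6 real-time-consistent orders of 5 completed operations, zero legal FIFO queue replays
no escape via the 1 pending operation (F): every completion choice fails
e.g. A, B, C, D, E (pending dropped): illegal at step 3, since C take() → empty cannot apply there
e.g. A, B, C, E, D (pending dropped): illegal at step 3, since C take() → empty cannot apply there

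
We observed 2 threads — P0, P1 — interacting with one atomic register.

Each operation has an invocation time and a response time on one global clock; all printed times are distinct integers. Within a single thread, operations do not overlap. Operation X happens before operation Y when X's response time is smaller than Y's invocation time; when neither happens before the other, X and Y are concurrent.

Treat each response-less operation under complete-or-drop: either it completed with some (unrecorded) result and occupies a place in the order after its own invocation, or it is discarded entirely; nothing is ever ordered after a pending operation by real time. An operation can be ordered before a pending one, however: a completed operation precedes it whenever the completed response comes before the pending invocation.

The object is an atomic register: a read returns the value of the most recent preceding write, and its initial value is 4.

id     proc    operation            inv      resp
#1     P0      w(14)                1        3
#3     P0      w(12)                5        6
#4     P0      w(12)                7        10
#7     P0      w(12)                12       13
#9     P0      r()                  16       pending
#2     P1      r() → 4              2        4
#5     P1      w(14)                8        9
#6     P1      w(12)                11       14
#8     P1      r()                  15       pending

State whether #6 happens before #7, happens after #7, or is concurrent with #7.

#6 spans [11,14], #7 spans [12,13]
the intervals overlap in both directions

concurrent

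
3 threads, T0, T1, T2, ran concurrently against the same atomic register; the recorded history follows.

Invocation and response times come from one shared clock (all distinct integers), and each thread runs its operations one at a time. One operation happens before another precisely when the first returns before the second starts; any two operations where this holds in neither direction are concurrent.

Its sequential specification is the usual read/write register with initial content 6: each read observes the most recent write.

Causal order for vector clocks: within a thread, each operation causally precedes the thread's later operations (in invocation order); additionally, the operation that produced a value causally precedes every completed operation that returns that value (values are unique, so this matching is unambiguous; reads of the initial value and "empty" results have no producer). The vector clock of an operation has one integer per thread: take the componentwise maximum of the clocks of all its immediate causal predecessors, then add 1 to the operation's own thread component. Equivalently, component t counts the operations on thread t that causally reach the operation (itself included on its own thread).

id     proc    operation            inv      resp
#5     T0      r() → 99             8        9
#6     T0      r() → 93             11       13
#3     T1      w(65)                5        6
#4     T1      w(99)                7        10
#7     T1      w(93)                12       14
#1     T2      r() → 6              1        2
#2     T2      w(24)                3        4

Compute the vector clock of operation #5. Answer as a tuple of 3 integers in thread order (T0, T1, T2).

invoked at 1, #1 has no predecessors; its own T2 bump gives (0, 0, 1)
invoked at 5, #3 has no predecessors; its own T1 bump gives (0, 1, 0)
#2, invoked 3, takes VC(#1)=(0, 0, 1) under max, adds 1 for T2 → (0, 0, 2)
#4, invoked 7, takes VC(#3)=(0, 1, 0) under max, adds 1 for T1 → (0, 2, 0)
#7, invoked 12, takes VC(#4)=(0, 2, 0) under max, adds 1 for T1 → (0, 3, 0)
#5, invoked 8, takes VC(#4)=(0, 2, 0) under max, adds 1 for T0 → (1, 2, 0)
#6, invoked 11, takes VC(#5)=(1, 2, 0), VC(#7)=(0, 3, 0) under max, adds 1 for T0 → (2, 3, 0)
target: VC(#5) = (1, 2, 0)

(1, 2, 0)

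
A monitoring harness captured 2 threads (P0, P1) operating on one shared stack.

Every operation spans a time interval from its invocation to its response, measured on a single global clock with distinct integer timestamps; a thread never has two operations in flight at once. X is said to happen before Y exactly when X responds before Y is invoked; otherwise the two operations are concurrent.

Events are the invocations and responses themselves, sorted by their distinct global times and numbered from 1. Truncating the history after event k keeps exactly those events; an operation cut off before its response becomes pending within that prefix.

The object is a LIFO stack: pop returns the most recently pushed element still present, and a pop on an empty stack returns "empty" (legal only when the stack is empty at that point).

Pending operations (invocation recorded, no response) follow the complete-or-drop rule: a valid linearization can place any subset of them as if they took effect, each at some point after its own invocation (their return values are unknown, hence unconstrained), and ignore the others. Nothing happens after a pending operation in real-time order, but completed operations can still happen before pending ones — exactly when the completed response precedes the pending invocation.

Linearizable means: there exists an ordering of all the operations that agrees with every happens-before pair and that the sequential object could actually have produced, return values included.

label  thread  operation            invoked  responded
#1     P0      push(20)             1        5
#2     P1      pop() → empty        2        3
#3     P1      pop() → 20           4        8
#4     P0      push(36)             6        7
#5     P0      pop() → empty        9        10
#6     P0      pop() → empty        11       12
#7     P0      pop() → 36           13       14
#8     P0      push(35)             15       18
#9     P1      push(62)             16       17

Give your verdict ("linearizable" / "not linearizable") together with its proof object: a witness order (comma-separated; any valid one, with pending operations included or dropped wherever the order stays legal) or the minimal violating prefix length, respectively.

not linearizable — minimal violating prefix: 10 events

already the first 10 events (up to #5's response at time 10) admit no linearization; the first 9 still do
all 5 real-time-respecting orders fail — 5 completed stack operations, no legal replay
e.g. #1, #2, #3, #4, #5: illegal at step 2, since #2 pop() → empty cannot apply there
e.g. #1, #2, #4, #3, #5: illegal at step 2, since #2 pop() → empty cannot apply there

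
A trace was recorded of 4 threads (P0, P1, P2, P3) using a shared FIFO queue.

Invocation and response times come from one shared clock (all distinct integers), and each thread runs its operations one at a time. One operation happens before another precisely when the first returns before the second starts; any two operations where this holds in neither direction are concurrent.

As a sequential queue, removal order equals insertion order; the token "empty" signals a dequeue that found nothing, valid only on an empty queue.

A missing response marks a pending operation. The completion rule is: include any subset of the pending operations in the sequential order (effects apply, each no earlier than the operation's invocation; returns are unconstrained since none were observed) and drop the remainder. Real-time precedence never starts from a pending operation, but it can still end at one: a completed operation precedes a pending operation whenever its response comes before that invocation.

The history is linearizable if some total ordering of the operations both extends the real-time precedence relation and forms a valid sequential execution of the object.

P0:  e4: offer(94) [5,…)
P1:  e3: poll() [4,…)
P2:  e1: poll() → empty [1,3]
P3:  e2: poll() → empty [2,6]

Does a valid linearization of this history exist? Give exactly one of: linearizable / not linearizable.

linearizable

one valid linearization: e1, e2
after step 1 (e1 poll() → empty): queue <>
after step 2 (e2 poll() → empty): queue <>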